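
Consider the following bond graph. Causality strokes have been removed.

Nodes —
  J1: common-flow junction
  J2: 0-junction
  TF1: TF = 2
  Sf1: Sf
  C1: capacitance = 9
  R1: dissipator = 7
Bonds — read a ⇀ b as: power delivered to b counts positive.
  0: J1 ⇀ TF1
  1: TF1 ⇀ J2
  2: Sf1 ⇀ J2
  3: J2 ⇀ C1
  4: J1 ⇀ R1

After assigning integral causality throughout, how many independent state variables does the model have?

1  (C1 all integral)

bond 2 stroke→Sf1  (Sf1 fixes flow; stroke at Sf1)
bond 3 stroke→J2  (C1 outputs effort q/C1)
bond 1 stroke→TF1  (J2 effort already set via bond 3)
bond 0 stroke→J1  (TF TF1: opposite of bond 1)
bond 4 stroke→R1  (J1: last free bond brings flow in)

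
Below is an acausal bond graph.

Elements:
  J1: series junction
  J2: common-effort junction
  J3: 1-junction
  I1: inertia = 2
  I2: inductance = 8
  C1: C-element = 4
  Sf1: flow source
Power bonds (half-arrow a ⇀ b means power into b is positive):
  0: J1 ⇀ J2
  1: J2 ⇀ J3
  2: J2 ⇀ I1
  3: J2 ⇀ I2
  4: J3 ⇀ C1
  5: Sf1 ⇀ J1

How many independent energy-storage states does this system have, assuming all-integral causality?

3  (C1, I1, I2 all integral)

β5 →Sf1  (Sf1: flow source, stroke at near end)
β0 →J1  (common-f at J1 fixed by 5)
β2 →I1  (I1: I, integral causality)
β3 →I2  (I2: I, integral causality)
β1 →J2  (only one effort-in slot at J2)
β4 →J3  (J3 flow already set via bond 1)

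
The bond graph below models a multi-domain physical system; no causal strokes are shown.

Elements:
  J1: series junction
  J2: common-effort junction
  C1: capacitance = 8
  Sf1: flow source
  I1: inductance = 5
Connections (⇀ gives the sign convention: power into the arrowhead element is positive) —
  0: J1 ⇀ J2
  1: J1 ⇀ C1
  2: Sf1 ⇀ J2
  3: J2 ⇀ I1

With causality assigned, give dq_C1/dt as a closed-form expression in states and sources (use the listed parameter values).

b2 stroke→Sf1  (Sf1: flow source, stroke at near end)
b1 stroke→J1  (C1 outputs effort q/C1)
b0 stroke→J2  (only one flow-in slot at J1)
b3 stroke→I1  (0-jn J2 has e-setter on 0)

dq_C1/dt = -F_Sf1 + p_I1/5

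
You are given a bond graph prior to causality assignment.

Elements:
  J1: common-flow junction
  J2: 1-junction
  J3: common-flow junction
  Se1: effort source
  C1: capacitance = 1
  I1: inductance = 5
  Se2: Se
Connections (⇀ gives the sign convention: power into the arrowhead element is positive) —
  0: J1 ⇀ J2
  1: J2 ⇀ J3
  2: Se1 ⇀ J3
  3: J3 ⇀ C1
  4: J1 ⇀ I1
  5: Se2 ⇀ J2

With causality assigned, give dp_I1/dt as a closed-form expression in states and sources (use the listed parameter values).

β2 |J3  (Se1 (Se) sets effort on bond)
β5 |J2  (source Se2 imposes e)
β3 |J3  (prefer integral on C1)
β1 |J2  (J3: last free bond brings flow in)
β0 |J1  (J2 needs exactly one f-in)
β4 |I1  (J1 needs exactly one f-in)

dp_I1/dt = E_Se1 + E_Se2 - q_C1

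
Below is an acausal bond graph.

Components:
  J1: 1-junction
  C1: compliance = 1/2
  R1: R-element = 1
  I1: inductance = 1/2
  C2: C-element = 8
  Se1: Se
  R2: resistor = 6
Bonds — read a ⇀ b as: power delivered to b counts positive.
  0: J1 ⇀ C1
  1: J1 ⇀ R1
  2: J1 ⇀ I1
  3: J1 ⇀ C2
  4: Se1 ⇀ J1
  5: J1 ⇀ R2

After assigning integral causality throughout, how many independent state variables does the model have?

β4 →J1  (Se1 fixes effort; stroke away)
β0 →J1  (C1 outputs effort q/C1)
β2 →I1  (I1 integral (f out))
β1 →J1  (J1: bond 2 brought flow, rest push out)
β3 →J1  (J1: bond 2 brought flow, rest push out)
β5 →J1  (J1 flow already set via bond 2)

3  (C1, C2, I1 all integral)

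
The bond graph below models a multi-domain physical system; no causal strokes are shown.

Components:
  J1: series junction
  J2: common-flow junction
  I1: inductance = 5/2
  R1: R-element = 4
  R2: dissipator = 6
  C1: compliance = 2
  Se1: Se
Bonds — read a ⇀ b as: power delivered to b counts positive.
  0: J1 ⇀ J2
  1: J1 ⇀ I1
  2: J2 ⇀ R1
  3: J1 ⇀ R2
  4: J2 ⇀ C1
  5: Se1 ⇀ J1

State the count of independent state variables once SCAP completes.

2  (C1, I1 all integral)

bond 5 →J1  (source Se1 imposes e)
bond 1 →I1  (prefer integral on I1)
bond 0 →J1  (1-jn J1 has f-setter on 1)
bond 3 →J1  (1-jn J1 has f-setter on 1)
bond 2 →J2  (J2: bond 0 brought flow, rest push out)
bond 4 →J2  (1-jn J2 has f-setter on 0)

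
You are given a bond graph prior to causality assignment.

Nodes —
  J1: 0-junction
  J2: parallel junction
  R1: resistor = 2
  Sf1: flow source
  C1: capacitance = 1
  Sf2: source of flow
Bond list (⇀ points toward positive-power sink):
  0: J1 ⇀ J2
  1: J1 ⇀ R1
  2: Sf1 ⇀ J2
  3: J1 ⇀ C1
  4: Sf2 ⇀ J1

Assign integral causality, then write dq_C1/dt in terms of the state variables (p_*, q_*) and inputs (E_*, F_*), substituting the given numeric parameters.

#2 →Sf1  (Sf1: flow source, stroke at near end)
#4 →Sf2  (Sf2 (Sf) sets flow on bond)
#0 →J2  (closing 0-jn rule on J2)
#3 →J1  (C1 outputs effort q/C1)
#1 →R1  (0-jn J1 has e-setter on 3)

dq_C1/dt = F_Sf1 + F_Sf2 - q_C1/2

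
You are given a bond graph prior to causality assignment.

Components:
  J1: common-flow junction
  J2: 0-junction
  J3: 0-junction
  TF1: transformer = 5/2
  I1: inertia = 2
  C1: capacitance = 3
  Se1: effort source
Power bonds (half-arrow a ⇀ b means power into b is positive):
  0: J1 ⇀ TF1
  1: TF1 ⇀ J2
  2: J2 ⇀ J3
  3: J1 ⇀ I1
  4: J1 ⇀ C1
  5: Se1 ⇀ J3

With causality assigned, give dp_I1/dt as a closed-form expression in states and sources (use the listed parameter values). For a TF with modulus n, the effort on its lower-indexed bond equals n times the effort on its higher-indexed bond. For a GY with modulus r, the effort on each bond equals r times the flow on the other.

b5 stroke→J3  (source Se1 imposes e)
b2 stroke→J2  (common-e at J3 fixed by 5)
b1 stroke→TF1  (J2: bond 2 brought effort, rest push out)
b0 stroke→J1  (TF TF1: opposite of bond 1)
b3 stroke→I1  (prefer integral on I1)
b4 stroke→J1  (common-f at J1 fixed by 3)

dp_I1/dt = -5*E_Se1/2 - q_C1/3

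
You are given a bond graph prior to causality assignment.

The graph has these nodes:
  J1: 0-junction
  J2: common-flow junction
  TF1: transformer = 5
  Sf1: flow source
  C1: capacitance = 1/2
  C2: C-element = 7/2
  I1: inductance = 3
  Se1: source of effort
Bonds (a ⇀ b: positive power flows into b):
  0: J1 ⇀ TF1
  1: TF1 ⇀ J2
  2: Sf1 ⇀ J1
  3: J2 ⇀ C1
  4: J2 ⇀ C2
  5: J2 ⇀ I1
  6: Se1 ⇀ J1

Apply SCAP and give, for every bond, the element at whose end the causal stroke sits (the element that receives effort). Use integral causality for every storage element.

b0 →TF1
b1 →J2
b2 →Sf1
b3 →J2
b4 →J2
b5 →I1
b6 →J1

b2 |Sf1  (source Sf1 imposes f)
b6 |J1  (Se1 fixes effort; stroke away)
b0 |TF1  (J1: bond 6 brought effort, rest push out)
b1 |J2  (TF1 one-in-one-out from 0)
b3 |J2  (C1 integral (e out))
b4 |J2  (prefer integral on C2)
b5 |I1  (J2: last free bond brings flow in)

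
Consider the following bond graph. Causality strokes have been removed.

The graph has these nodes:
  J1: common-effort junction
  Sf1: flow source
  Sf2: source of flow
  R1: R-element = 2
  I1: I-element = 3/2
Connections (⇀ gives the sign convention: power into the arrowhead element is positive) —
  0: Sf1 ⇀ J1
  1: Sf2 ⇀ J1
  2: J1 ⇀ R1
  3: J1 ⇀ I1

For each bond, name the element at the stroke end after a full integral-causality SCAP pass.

bond 0 stroke at Sf1  (Sf1: flow source, stroke at near end)
bond 1 stroke at Sf2  (Sf2 (Sf) sets flow on bond)
bond 3 stroke at I1  (I1 outputs flow p/I1)
bond 2 stroke at J1  (J1: last free bond brings effort in)

#0 →Sf1
#1 →Sf2
#2 →J1
#3 →I1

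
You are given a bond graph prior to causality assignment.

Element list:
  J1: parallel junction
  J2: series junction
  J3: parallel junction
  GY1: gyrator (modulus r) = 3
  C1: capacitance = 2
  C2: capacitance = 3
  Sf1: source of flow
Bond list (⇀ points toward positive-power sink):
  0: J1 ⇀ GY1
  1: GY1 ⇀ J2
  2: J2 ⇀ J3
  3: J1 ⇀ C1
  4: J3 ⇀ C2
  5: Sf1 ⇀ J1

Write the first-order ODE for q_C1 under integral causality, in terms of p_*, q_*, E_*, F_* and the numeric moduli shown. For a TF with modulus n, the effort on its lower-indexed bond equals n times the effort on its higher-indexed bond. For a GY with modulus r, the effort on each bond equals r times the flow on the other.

dq_C1/dt = F_Sf1 - q_C2/9

β5 stroke→Sf1  (source Sf1 imposes f)
β3 stroke→J1  (C1 outputs effort q/C1)
β0 stroke→GY1  (J1 effort already set via bond 3)
β1 stroke→GY1  (GY1 both-in/both-out from 0)
β2 stroke→J2  (J2 flow already set via bond 1)
β4 stroke→J3  (J3: last free bond brings effort in)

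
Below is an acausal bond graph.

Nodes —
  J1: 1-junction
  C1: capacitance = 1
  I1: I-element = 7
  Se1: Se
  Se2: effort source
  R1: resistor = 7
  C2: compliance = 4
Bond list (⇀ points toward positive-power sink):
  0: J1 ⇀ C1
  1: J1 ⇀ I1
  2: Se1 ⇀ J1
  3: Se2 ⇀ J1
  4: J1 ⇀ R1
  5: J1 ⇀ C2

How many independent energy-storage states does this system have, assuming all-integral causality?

β2 →J1  (Se1 (Se) sets effort on bond)
β3 →J1  (Se2 fixes effort; stroke away)
β0 →J1  (C1: C, integral causality)
β1 →I1  (I1 outputs flow p/I1)
β4 →J1  (J1: bond 1 brought flow, rest push out)
β5 →J1  (J1 flow already set via bond 1)

3  (C1, C2, I1 all integral)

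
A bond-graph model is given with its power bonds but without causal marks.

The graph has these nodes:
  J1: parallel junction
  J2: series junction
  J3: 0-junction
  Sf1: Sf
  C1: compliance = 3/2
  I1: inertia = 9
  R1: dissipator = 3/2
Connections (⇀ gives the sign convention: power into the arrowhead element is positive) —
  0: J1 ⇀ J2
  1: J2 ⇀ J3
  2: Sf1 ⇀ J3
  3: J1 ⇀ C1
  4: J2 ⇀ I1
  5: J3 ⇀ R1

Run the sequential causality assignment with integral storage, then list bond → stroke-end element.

#0 stroke at J2
#1 stroke at J2
#2 stroke at Sf1
#3 stroke at J1
#4 stroke at I1
#5 stroke at J3

β2 |Sf1  (Sf1 fixes flow; stroke at Sf1)
β3 |J1  (C1 integral (e out))
β0 |J2  (common-e at J1 fixed by 3)
β4 |I1  (I1: I, integral causality)
β1 |J2  (common-f at J2 fixed by 4)
β5 |J3  (J3: last free bond brings effort in)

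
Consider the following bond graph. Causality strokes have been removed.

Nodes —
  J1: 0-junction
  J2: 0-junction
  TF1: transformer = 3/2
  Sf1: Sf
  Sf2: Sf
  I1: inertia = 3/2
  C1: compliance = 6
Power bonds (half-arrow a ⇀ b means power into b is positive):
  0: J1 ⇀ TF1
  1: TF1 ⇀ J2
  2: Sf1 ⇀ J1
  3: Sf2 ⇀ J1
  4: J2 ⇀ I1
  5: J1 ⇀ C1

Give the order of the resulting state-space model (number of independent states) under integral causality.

β2 →Sf1  (source Sf1 imposes f)
β3 →Sf2  (Sf2 (Sf) sets flow on bond)
β4 →I1  (I1: I, integral causality)
β1 →J2  (J2: last free bond brings effort in)
β0 →TF1  (TF1: transformer flips bond 1)
β5 →J1  (J1: last free bond brings effort in)

2  (C1, I1 all integral)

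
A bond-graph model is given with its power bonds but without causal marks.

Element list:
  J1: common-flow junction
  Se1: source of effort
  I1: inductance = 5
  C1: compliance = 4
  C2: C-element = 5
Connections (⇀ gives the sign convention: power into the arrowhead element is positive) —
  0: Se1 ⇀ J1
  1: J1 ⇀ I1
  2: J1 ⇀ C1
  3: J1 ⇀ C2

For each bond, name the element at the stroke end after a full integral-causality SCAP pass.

β0 stroke at J1  (source Se1 imposes e)
β1 stroke at I1  (I1 integral (f out))
β2 stroke at J1  (J1: bond 1 brought flow, rest push out)
β3 stroke at J1  (J1: bond 1 brought flow, rest push out)

bond 0 |J1
bond 1 |I1
bond 2 |J1
bond 3 |J1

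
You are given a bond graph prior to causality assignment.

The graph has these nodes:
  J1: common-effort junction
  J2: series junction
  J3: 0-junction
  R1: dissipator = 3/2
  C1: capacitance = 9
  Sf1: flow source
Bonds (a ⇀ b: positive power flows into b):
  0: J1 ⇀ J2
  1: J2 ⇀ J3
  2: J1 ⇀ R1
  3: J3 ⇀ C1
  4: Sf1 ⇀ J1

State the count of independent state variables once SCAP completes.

β4 |Sf1  (Sf1: flow source, stroke at near end)
β3 |J3  (C1 outputs effort q/C1)
β1 |J2  (0-jn J3 has e-setter on 3)
β0 |J1  (J2 needs exactly one f-in)
β2 |R1  (J1: bond 0 brought effort, rest push out)

1  (C1 all integral)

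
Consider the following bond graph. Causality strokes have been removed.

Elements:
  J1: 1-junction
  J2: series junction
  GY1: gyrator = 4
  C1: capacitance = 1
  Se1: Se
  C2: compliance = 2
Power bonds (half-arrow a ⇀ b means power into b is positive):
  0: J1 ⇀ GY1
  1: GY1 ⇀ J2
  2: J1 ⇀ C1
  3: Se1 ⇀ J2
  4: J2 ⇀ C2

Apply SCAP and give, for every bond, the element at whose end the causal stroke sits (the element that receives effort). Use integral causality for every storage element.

#3 stroke→J2  (Se1 fixes effort; stroke away)
#2 stroke→J1  (C1 integral (e out))
#0 stroke→GY1  (J1 needs exactly one f-in)
#1 stroke→GY1  (GY1: gyrator matches bond 0)
#4 stroke→J2  (1-jn J2 has f-setter on 1)

#0 stroke→GY1
#1 stroke→GY1
#2 stroke→J1
#3 stroke→J2
#4 stroke→J2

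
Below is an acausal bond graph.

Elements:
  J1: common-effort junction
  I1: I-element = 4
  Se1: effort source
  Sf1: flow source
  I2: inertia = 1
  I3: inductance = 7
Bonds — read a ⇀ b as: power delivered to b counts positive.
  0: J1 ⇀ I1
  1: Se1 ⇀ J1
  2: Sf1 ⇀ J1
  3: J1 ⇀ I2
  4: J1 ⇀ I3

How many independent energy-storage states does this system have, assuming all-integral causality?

b1 stroke at J1  (Se1 (Se) sets effort on bond)
b2 stroke at Sf1  (Sf1 (Sf) sets flow on bond)
b0 stroke at I1  (J1 effort already set via bond 1)
b3 stroke at I2  (0-jn J1 has e-setter on 1)
b4 stroke at I3  (common-e at J1 fixed by 1)

3  (I1, I2, I3 all integral)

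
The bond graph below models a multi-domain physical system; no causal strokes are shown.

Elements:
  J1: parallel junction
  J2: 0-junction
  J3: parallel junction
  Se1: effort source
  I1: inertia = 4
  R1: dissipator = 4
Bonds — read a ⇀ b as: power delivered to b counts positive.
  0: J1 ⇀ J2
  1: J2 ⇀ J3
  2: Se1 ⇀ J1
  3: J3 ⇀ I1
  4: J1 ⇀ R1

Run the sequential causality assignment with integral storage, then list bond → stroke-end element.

bond 2 →J1  (Se1: effort source, stroke at far end)
bond 0 →J2  (common-e at J1 fixed by 2)
bond 4 →R1  (J1: bond 2 brought effort, rest push out)
bond 1 →J3  (0-jn J2 has e-setter on 0)
bond 3 →I1  (common-e at J3 fixed by 1)

b0 →J2
b1 →J3
b2 →J1
b3 →I1
b4 →R1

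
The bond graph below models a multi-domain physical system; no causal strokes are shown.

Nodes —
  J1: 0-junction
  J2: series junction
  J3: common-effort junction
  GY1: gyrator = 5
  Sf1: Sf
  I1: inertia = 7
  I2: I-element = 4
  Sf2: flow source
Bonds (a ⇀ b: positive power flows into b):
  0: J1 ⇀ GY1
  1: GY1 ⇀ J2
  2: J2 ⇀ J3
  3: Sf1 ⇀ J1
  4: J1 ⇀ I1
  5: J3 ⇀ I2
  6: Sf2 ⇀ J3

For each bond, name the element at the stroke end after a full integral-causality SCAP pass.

#3 →Sf1  (source Sf1 imposes f)
#6 →Sf2  (source Sf2 imposes f)
#4 →I1  (I1 outputs flow p/I1)
#0 →J1  (only one effort-in slot at J1)
#1 →J2  (GY1: gyrator matches bond 0)
#2 →J3  (only one flow-in slot at J2)
#5 →I2  (J3: bond 2 brought effort, rest push out)

#0 stroke at J1
#1 stroke at J2
#2 stroke at J3
#3 stroke at Sf1
#4 stroke at I1
#5 stroke at I2
#6 stroke at Sf2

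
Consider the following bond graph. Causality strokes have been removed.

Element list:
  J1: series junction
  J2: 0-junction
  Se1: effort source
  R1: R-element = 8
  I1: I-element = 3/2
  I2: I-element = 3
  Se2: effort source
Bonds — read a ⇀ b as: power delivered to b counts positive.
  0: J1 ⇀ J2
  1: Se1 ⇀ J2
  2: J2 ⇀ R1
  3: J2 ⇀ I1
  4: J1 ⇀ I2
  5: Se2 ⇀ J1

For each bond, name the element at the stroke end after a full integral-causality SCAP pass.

#1 stroke at J2  (Se1 (Se) sets effort on bond)
#5 stroke at J1  (Se2: effort source, stroke at far end)
#0 stroke at J1  (J2: bond 1 brought effort, rest push out)
#2 stroke at R1  (J2: bond 1 brought effort, rest push out)
#3 stroke at I1  (J2 effort already set via bond 1)
#4 stroke at I2  (only one flow-in slot at J1)

b0 stroke at J1
b1 stroke at J2
b2 stroke at R1
b3 stroke at I1
b4 stroke at I2
b5 stroke at J1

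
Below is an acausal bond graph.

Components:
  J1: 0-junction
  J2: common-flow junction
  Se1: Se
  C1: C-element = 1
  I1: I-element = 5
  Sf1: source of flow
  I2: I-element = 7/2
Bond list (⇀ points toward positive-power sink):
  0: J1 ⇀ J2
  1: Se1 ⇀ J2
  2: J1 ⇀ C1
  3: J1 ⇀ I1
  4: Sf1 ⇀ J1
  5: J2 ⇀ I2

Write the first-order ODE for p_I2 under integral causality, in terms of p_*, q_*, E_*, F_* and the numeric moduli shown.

dp_I2/dt = E_Se1 + q_C1

#1 →J2  (Se1: effort source, stroke at far end)
#4 →Sf1  (Sf1: flow source, stroke at near end)
#2 →J1  (C1 integral (e out))
#0 →J2  (common-e at J1 fixed by 2)
#3 →I1  (0-jn J1 has e-setter on 2)
#5 →I2  (J2: last free bond brings flow in)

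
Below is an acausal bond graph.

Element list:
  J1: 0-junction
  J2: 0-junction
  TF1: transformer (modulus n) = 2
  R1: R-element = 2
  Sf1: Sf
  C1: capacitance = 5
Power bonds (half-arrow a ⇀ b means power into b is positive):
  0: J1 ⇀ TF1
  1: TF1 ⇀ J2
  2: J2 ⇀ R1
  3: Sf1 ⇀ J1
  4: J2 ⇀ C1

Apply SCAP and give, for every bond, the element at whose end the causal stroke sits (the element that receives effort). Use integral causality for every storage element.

bond 3 stroke→Sf1  (Sf1: flow source, stroke at near end)
bond 0 stroke→J1  (J1: last free bond brings effort in)
bond 1 stroke→TF1  (TF1 one-in-one-out from 0)
bond 4 stroke→J2  (C1: C, integral causality)
bond 2 stroke→R1  (J2 effort already set via bond 4)

#0 →J1
#1 →TF1
#2 →R1
#3 →Sf1
#4 →J2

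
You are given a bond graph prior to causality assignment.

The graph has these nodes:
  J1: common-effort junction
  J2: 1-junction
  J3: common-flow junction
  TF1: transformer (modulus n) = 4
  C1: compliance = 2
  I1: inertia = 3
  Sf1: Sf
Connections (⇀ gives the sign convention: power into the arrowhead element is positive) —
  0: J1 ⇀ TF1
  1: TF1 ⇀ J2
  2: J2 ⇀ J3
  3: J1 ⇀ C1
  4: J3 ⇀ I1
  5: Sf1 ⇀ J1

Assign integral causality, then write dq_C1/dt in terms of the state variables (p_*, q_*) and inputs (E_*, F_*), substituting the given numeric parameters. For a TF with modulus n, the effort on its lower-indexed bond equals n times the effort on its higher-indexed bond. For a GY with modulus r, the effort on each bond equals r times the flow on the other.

bond 5 →Sf1  (Sf1: flow source, stroke at near end)
bond 3 →J1  (prefer integral on C1)
bond 0 →TF1  (0-jn J1 has e-setter on 3)
bond 1 →J2  (through TF1, causality passes straight; one stroke at TF1)
bond 2 →J3  (closing 1-jn rule on J2)
bond 4 →I1  (only one flow-in slot at J3)

dq_C1/dt = F_Sf1 - p_I1/12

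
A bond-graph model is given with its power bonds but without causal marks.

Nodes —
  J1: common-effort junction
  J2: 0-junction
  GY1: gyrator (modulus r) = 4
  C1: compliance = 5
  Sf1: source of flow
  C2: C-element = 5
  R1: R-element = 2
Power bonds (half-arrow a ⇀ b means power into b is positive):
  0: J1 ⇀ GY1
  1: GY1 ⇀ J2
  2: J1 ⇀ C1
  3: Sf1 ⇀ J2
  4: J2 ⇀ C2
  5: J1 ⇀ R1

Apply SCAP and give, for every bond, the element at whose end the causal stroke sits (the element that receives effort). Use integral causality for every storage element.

b0 stroke→GY1
b1 stroke→GY1
b2 stroke→J1
b3 stroke→Sf1
b4 stroke→J2
b5 stroke→R1

β3 stroke at Sf1  (Sf1 (Sf) sets flow on bond)
β2 stroke at J1  (prefer integral on C1)
β0 stroke at GY1  (J1: bond 2 brought effort, rest push out)
β5 stroke at R1  (common-e at J1 fixed by 2)
β1 stroke at GY1  (GY1 both-in/both-out from 0)
β4 stroke at J2  (J2: last free bond brings effort in)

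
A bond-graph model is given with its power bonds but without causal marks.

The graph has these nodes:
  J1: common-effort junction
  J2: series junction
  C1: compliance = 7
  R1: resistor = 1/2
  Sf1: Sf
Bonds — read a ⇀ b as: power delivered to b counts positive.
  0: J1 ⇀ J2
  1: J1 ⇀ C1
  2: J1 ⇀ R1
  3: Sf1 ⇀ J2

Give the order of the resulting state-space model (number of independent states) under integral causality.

β3 stroke at Sf1  (Sf1: flow source, stroke at near end)
β0 stroke at J2  (common-f at J2 fixed by 3)
β1 stroke at J1  (C1 outputs effort q/C1)
β2 stroke at R1  (common-e at J1 fixed by 1)

1  (C1 all integral)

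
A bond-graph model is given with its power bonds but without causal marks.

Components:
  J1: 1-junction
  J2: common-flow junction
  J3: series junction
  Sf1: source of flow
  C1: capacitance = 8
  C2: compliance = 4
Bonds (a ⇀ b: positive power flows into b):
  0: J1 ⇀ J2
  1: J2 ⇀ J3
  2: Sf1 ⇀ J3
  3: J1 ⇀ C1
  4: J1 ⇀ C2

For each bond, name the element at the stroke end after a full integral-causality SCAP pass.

β2 →Sf1  (Sf1: flow source, stroke at near end)
β1 →J3  (1-jn J3 has f-setter on 2)
β0 →J2  (common-f at J2 fixed by 1)
β3 →J1  (1-jn J1 has f-setter on 0)
β4 →J1  (1-jn J1 has f-setter on 0)

β0 stroke→J2
β1 stroke→J3
β2 stroke→Sf1
β3 stroke→J1
β4 stroke→J1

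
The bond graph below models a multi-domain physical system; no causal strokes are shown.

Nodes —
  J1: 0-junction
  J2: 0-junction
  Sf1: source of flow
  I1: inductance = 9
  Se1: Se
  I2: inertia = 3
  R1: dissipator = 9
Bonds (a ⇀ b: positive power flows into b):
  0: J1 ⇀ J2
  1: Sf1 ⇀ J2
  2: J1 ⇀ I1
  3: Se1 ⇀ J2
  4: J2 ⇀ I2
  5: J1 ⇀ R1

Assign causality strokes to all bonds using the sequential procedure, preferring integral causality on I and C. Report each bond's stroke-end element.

bond 0 stroke→J1
bond 1 stroke→Sf1
bond 2 stroke→I1
bond 3 stroke→J2
bond 4 stroke→I2
bond 5 stroke→R1

bond 1 stroke at Sf1  (Sf1: flow source, stroke at near end)
bond 3 stroke at J2  (Se1: effort source, stroke at far end)
bond 0 stroke at J1  (J2 effort already set via bond 3)
bond 4 stroke at I2  (J2: bond 3 brought effort, rest push out)
bond 2 stroke at I1  (common-e at J1 fixed by 0)
bond 5 stroke at R1  (0-jn J1 has e-setter on 0)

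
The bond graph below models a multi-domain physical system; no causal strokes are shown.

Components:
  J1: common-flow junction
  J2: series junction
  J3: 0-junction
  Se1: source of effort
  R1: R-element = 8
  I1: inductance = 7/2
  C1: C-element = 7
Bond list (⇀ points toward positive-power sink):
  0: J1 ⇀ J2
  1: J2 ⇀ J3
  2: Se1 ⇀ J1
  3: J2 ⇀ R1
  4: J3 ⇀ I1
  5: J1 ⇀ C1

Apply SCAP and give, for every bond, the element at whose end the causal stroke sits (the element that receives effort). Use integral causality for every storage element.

#2 stroke→J1  (Se1 (Se) sets effort on bond)
#4 stroke→I1  (I1 outputs flow p/I1)
#1 stroke→J3  (J3 needs exactly one e-in)
#0 stroke→J2  (1-jn J2 has f-setter on 1)
#3 stroke→J2  (J2 flow already set via bond 1)
#5 stroke→J1  (J1 flow already set via bond 0)

b0 |J2
b1 |J3
b2 |J1
b3 |J2
b4 |I1
b5 |J1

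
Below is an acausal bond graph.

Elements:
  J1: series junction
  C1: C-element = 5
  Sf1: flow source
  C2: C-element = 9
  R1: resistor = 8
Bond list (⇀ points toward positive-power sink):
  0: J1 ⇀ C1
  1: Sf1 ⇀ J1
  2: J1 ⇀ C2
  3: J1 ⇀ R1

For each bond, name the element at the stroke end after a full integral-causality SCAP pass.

bond 1 |Sf1  (source Sf1 imposes f)
bond 0 |J1  (J1 flow already set via bond 1)
bond 2 |J1  (common-f at J1 fixed by 1)
bond 3 |J1  (J1 flow already set via bond 1)

β0 stroke at J1
β1 stroke at Sf1
β2 stroke at J1
β3 stroke at J1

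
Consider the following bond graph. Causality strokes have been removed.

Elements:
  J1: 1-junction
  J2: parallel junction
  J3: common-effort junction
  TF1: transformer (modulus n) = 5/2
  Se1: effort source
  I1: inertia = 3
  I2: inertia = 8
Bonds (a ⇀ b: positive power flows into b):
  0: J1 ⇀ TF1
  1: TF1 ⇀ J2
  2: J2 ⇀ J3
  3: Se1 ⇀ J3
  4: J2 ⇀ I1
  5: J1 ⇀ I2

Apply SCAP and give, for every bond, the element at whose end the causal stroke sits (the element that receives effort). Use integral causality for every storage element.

#3 stroke→J3  (source Se1 imposes e)
#2 stroke→J2  (J3: bond 3 brought effort, rest push out)
#1 stroke→TF1  (J2: bond 2 brought effort, rest push out)
#4 stroke→I1  (J2 effort already set via bond 2)
#0 stroke→J1  (TF1 one-in-one-out from 1)
#5 stroke→I2  (J1 needs exactly one f-in)

b0 →J1
b1 →TF1
b2 →J2
b3 →J3
b4 →I1
b5 →I2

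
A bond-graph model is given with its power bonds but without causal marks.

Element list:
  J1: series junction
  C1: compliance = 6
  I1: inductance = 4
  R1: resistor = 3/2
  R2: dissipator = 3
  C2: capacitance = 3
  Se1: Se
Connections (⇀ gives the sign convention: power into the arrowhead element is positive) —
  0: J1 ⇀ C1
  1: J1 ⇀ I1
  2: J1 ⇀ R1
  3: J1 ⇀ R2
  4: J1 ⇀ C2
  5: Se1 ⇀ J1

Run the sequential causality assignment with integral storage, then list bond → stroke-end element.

b5 →J1  (Se1: effort source, stroke at far end)
b0 →J1  (C1 outputs effort q/C1)
b1 →I1  (I1 integral (f out))
b2 →J1  (1-jn J1 has f-setter on 1)
b3 →J1  (J1 flow already set via bond 1)
b4 →J1  (J1 flow already set via bond 1)

bond 0 stroke at J1
bond 1 stroke at I1
bond 2 stroke at J1
bond 3 stroke at J1
bond 4 stroke at J1
bond 5 stroke at J1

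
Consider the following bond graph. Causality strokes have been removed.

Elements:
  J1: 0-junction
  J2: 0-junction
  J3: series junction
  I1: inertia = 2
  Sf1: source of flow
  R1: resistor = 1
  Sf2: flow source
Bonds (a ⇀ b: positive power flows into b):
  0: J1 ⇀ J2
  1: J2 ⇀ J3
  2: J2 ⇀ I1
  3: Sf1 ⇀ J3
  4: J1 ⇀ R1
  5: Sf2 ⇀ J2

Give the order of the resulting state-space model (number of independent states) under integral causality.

β3 stroke at Sf1  (Sf1 (Sf) sets flow on bond)
β5 stroke at Sf2  (Sf2: flow source, stroke at near end)
β1 stroke at J3  (1-jn J3 has f-setter on 3)
β2 stroke at I1  (I1 integral (f out))
β0 stroke at J2  (closing 0-jn rule on J2)
β4 stroke at J1  (only one effort-in slot at J1)

1  (I1 all integral)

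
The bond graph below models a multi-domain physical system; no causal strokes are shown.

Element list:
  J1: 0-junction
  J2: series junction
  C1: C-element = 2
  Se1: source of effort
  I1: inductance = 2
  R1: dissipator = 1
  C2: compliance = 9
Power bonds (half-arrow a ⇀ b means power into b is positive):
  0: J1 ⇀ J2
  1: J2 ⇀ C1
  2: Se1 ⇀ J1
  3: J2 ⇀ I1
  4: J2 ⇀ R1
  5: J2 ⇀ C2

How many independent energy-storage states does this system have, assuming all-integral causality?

3  (C1, C2, I1 all integral)

b2 →J1  (Se1 fixes effort; stroke away)
b0 →J2  (J1 effort already set via bond 2)
b1 →J2  (prefer integral on C1)
b3 →I1  (I1 outputs flow p/I1)
b4 →J2  (common-f at J2 fixed by 3)
b5 →J2  (J2 flow already set via bond 3)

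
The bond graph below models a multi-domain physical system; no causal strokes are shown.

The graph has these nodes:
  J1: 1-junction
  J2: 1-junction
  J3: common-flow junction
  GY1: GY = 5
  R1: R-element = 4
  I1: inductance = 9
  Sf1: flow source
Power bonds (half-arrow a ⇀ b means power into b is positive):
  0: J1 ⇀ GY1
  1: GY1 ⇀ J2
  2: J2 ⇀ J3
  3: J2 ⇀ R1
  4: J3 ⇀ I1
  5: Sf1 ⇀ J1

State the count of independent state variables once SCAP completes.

1  (I1 all integral)

b5 →Sf1  (Sf1: flow source, stroke at near end)
b0 →J1  (J1: bond 5 brought flow, rest push out)
b1 →J2  (through GY1, causality inverts; strokes same side of GY1)
b4 →I1  (I1 integral (f out))
b2 →J3  (1-jn J3 has f-setter on 4)
b3 →J2  (J2: bond 2 brought flow, rest push out)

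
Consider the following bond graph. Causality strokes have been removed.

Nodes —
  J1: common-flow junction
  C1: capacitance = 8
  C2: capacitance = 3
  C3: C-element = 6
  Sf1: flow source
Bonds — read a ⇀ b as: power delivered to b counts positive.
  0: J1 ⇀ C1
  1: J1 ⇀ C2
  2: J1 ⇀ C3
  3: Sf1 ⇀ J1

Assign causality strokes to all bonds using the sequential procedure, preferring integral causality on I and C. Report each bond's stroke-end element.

β3 stroke at Sf1  (Sf1 (Sf) sets flow on bond)
β0 stroke at J1  (J1 flow already set via bond 3)
β1 stroke at J1  (J1 flow already set via bond 3)
β2 stroke at J1  (J1: bond 3 brought flow, rest push out)

bond 0 stroke→J1
bond 1 stroke→J1
bond 2 stroke→J1
bond 3 stroke→Sf1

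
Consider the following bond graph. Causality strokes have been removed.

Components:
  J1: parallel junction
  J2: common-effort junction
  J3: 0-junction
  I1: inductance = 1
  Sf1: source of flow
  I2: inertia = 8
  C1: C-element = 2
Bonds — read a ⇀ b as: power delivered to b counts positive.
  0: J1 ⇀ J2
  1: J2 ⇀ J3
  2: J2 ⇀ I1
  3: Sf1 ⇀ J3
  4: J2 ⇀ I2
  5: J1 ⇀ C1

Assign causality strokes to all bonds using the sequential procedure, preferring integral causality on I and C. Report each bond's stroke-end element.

β0 →J2
β1 →J3
β2 →I1
β3 →Sf1
β4 →I2
β5 →J1

b3 →Sf1  (Sf1: flow source, stroke at near end)
b1 →J3  (only one effort-in slot at J3)
b2 →I1  (I1 integral (f out))
b4 →I2  (prefer integral on I2)
b0 →J2  (J2 needs exactly one e-in)
b5 →J1  (only one effort-in slot at J1)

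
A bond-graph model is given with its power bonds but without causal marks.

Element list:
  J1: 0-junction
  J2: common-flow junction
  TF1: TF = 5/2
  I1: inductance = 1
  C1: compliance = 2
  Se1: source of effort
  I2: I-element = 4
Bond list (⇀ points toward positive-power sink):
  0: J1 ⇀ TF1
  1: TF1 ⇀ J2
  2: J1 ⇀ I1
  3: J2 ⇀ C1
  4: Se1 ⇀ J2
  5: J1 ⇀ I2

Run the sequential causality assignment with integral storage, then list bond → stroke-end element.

b0 →J1
b1 →TF1
b2 →I1
b3 →J2
b4 →J2
b5 →I2

#4 →J2  (Se1 fixes effort; stroke away)
#2 →I1  (prefer integral on I1)
#3 →J2  (C1: C, integral causality)
#1 →TF1  (only one flow-in slot at J2)
#0 →J1  (TF1: transformer flips bond 1)
#5 →I2  (J1 effort already set via bond 0)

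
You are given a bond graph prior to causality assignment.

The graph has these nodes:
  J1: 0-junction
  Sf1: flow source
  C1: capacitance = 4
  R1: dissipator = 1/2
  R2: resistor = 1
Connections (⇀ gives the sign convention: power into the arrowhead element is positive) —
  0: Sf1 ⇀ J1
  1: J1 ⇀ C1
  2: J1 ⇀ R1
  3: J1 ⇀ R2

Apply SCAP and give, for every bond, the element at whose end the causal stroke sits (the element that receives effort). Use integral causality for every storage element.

#0 stroke at Sf1  (Sf1 fixes flow; stroke at Sf1)
#1 stroke at J1  (C1: C, integral causality)
#2 stroke at R1  (J1: bond 1 brought effort, rest push out)
#3 stroke at R2  (0-jn J1 has e-setter on 1)

b0 stroke at Sf1
b1 stroke at J1
b2 stroke at R1
b3 stroke at R2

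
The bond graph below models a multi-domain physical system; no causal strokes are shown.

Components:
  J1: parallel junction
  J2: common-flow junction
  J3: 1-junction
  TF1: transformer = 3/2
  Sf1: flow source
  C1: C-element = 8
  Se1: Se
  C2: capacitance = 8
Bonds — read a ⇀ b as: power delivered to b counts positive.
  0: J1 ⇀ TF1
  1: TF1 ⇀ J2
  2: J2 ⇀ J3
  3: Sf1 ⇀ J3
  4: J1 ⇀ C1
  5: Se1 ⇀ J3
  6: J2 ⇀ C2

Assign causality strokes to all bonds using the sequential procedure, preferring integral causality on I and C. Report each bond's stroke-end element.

b0 |TF1
b1 |J2
b2 |J3
b3 |Sf1
b4 |J1
b5 |J3
b6 |J2

β3 →Sf1  (Sf1 (Sf) sets flow on bond)
β5 →J3  (Se1: effort source, stroke at far end)
β2 →J3  (J3 flow already set via bond 3)
β1 →J2  (1-jn J2 has f-setter on 2)
β6 →J2  (1-jn J2 has f-setter on 2)
β0 →TF1  (through TF1, causality passes straight; one stroke at TF1)
β4 →J1  (closing 0-jn rule on J1)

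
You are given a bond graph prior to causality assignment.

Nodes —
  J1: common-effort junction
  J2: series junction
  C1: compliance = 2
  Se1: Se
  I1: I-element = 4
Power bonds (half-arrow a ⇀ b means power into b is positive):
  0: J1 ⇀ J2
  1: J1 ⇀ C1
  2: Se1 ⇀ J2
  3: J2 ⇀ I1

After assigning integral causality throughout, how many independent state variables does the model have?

2  (C1, I1 all integral)

bond 2 |J2  (Se1 fixes effort; stroke away)
bond 1 |J1  (C1: C, integral causality)
bond 0 |J2  (0-jn J1 has e-setter on 1)
bond 3 |I1  (J2 needs exactly one f-in)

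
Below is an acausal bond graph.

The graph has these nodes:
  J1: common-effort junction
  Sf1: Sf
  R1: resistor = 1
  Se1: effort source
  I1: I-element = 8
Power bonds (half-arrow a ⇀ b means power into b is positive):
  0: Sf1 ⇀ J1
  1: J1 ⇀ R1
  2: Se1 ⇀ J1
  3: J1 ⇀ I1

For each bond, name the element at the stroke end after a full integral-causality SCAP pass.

b0 stroke→Sf1
b1 stroke→R1
b2 stroke→J1
b3 stroke→I1

b0 |Sf1  (Sf1: flow source, stroke at near end)
b2 |J1  (Se1 fixes effort; stroke away)
b1 |R1  (J1: bond 2 brought effort, rest push out)
b3 |I1  (common-e at J1 fixed by 2)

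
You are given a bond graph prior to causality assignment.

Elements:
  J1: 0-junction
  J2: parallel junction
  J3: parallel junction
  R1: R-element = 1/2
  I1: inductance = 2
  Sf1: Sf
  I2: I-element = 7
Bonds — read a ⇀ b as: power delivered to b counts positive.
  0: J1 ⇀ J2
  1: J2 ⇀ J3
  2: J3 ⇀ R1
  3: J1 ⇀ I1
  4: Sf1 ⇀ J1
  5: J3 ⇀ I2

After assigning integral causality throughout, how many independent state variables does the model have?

2  (I1, I2 all integral)

b4 stroke→Sf1  (Sf1 fixes flow; stroke at Sf1)
b3 stroke→I1  (I1 outputs flow p/I1)
b0 stroke→J1  (J1 needs exactly one e-in)
b1 stroke→J2  (only one effort-in slot at J2)
b5 stroke→I2  (prefer integral on I2)
b2 stroke→J3  (J3: last free bond brings effort in)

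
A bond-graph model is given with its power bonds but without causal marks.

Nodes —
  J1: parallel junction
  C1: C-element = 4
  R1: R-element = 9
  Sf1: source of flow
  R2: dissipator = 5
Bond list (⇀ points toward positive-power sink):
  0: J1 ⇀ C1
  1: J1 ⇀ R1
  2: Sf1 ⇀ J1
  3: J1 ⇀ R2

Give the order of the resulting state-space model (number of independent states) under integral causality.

1  (C1 all integral)

#2 stroke→Sf1  (Sf1 (Sf) sets flow on bond)
#0 stroke→J1  (C1 outputs effort q/C1)
#1 stroke→R1  (0-jn J1 has e-setter on 0)
#3 stroke→R2  (J1 effort already set via bond 0)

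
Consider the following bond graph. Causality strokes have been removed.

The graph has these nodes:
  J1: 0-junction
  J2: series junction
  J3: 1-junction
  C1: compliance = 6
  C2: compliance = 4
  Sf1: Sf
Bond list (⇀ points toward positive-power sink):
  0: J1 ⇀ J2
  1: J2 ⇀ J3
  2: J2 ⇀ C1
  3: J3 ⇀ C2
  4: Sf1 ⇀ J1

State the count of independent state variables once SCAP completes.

bond 4 stroke→Sf1  (Sf1: flow source, stroke at near end)
bond 0 stroke→J1  (closing 0-jn rule on J1)
bond 1 stroke→J2  (common-f at J2 fixed by 0)
bond 2 stroke→J2  (J2 flow already set via bond 0)
bond 3 stroke→J3  (J3 flow already set via bond 1)

2  (C1, C2 all integral)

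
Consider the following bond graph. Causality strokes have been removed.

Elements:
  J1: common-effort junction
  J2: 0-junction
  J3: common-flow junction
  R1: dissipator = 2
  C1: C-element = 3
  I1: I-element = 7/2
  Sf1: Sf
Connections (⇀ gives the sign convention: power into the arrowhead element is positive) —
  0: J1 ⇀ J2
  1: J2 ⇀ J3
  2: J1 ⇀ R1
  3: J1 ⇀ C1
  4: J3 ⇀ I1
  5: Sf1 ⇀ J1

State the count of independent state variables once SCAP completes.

2  (C1, I1 all integral)

#5 stroke at Sf1  (source Sf1 imposes f)
#3 stroke at J1  (prefer integral on C1)
#0 stroke at J2  (common-e at J1 fixed by 3)
#2 stroke at R1  (common-e at J1 fixed by 3)
#1 stroke at J3  (0-jn J2 has e-setter on 0)
#4 stroke at I1  (only one flow-in slot at J3)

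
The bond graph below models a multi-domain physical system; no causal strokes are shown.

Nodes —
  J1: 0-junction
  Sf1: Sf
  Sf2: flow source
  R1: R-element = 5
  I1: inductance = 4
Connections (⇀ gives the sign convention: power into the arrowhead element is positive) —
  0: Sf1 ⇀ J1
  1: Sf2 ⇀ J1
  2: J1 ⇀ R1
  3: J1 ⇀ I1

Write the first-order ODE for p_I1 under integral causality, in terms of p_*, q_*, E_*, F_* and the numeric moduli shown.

dp_I1/dt = 5*F_Sf1 + 5*F_Sf2 - 5*p_I1/4

#0 |Sf1  (Sf1: flow source, stroke at near end)
#1 |Sf2  (source Sf2 imposes f)
#3 |I1  (prefer integral on I1)
#2 |J1  (only one effort-in slot at J1)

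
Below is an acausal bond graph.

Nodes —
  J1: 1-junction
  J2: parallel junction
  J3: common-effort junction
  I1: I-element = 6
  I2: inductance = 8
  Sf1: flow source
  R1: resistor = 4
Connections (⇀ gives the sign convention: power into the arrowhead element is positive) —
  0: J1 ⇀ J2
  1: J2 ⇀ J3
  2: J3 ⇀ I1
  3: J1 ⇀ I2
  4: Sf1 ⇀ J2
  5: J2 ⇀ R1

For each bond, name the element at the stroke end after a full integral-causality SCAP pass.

b4 |Sf1  (Sf1 fixes flow; stroke at Sf1)
b2 |I1  (prefer integral on I1)
b1 |J3  (J3: last free bond brings effort in)
b3 |I2  (prefer integral on I2)
b0 |J1  (common-f at J1 fixed by 3)
b5 |J2  (only one effort-in slot at J2)

#0 |J1
#1 |J3
#2 |I1
#3 |I2
#4 |Sf1
#5 |J2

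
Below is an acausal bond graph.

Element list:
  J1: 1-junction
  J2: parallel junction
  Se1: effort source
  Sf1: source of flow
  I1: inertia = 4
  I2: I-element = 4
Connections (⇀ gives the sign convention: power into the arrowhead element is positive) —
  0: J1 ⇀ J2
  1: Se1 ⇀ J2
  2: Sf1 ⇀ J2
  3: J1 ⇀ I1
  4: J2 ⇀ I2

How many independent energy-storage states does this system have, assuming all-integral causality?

2  (I1, I2 all integral)

#1 |J2  (Se1 fixes effort; stroke away)
#2 |Sf1  (Sf1: flow source, stroke at near end)
#0 |J1  (common-e at J2 fixed by 1)
#4 |I2  (0-jn J2 has e-setter on 1)
#3 |I1  (closing 1-jn rule on J1)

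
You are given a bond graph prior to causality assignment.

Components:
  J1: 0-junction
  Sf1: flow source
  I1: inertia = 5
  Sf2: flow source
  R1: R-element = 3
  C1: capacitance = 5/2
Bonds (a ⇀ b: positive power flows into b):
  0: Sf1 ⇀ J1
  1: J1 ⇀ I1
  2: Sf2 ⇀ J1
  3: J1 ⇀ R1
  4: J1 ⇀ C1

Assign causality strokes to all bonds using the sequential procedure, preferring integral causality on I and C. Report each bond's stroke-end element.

b0 stroke at Sf1  (Sf1 fixes flow; stroke at Sf1)
b2 stroke at Sf2  (source Sf2 imposes f)
b1 stroke at I1  (prefer integral on I1)
b4 stroke at J1  (C1: C, integral causality)
b3 stroke at R1  (J1 effort already set via bond 4)

#0 stroke at Sf1
#1 stroke at I1
#2 stroke at Sf2
#3 stroke at R1
#4 stroke at J1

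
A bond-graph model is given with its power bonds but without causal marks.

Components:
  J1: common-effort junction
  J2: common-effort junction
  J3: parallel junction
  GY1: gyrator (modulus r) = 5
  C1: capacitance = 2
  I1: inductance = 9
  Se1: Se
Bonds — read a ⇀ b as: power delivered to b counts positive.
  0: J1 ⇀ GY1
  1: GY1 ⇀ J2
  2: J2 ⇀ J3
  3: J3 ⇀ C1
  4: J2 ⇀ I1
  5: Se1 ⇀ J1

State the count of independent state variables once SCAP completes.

#5 stroke at J1  (Se1 (Se) sets effort on bond)
#0 stroke at GY1  (common-e at J1 fixed by 5)
#1 stroke at GY1  (through GY1, causality inverts; strokes same side of GY1)
#3 stroke at J3  (C1 outputs effort q/C1)
#2 stroke at J2  (0-jn J3 has e-setter on 3)
#4 stroke at I1  (common-e at J2 fixed by 2)

2  (C1, I1 all integral)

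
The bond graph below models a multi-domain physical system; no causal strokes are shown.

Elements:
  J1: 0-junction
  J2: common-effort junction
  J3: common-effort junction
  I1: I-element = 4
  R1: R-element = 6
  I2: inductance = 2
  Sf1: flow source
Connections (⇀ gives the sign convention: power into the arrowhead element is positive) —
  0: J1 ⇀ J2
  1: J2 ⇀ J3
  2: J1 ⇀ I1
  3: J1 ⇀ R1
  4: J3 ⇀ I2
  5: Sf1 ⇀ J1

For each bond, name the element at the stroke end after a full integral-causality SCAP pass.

b0 stroke at J2
b1 stroke at J3
b2 stroke at I1
b3 stroke at J1
b4 stroke at I2
b5 stroke at Sf1

bond 5 stroke→Sf1  (Sf1: flow source, stroke at near end)
bond 2 stroke→I1  (prefer integral on I1)
bond 4 stroke→I2  (I2 outputs flow p/I2)
bond 1 stroke→J3  (only one effort-in slot at J3)
bond 0 stroke→J2  (only one effort-in slot at J2)
bond 3 stroke→J1  (J1 needs exactly one e-in)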